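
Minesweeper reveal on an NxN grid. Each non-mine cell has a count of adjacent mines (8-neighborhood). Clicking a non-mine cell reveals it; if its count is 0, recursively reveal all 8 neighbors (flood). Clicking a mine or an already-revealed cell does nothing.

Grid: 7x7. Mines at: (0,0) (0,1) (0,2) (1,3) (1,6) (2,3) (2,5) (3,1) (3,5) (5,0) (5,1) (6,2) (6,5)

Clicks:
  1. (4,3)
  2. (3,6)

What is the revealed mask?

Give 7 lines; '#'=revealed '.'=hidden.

Click 1 (4,3) count=0: revealed 9 new [(3,2) (3,3) (3,4) (4,2) (4,3) (4,4) (5,2) (5,3) (5,4)] -> total=9
Click 2 (3,6) count=2: revealed 1 new [(3,6)] -> total=10

Answer: .......
.......
.......
..###.#
..###..
..###..
.......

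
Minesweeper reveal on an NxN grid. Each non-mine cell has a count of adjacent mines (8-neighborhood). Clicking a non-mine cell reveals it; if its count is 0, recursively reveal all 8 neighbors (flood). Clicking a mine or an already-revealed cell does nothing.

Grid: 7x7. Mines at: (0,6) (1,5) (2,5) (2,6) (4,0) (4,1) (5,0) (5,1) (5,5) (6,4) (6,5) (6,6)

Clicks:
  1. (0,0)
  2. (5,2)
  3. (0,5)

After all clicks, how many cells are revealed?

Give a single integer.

Answer: 27

Derivation:
Click 1 (0,0) count=0: revealed 26 new [(0,0) (0,1) (0,2) (0,3) (0,4) (1,0) (1,1) (1,2) (1,3) (1,4) (2,0) (2,1) (2,2) (2,3) (2,4) (3,0) (3,1) (3,2) (3,3) (3,4) (4,2) (4,3) (4,4) (5,2) (5,3) (5,4)] -> total=26
Click 2 (5,2) count=2: revealed 0 new [(none)] -> total=26
Click 3 (0,5) count=2: revealed 1 new [(0,5)] -> total=27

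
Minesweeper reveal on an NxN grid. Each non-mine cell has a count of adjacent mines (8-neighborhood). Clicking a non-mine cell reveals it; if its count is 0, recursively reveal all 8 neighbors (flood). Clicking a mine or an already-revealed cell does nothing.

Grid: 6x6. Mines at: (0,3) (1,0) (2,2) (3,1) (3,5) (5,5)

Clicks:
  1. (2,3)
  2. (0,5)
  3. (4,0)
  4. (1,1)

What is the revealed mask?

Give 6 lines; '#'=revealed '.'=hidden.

Click 1 (2,3) count=1: revealed 1 new [(2,3)] -> total=1
Click 2 (0,5) count=0: revealed 6 new [(0,4) (0,5) (1,4) (1,5) (2,4) (2,5)] -> total=7
Click 3 (4,0) count=1: revealed 1 new [(4,0)] -> total=8
Click 4 (1,1) count=2: revealed 1 new [(1,1)] -> total=9

Answer: ....##
.#..##
...###
......
#.....
......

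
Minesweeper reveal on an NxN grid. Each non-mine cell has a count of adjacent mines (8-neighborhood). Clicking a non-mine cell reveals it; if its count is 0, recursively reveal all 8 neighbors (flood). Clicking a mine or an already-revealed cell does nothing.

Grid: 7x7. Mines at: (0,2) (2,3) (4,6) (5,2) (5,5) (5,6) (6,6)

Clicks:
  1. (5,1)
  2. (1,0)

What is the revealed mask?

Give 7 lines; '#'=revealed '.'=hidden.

Answer: ##.....
###....
###....
###....
###....
##.....
##.....

Derivation:
Click 1 (5,1) count=1: revealed 1 new [(5,1)] -> total=1
Click 2 (1,0) count=0: revealed 17 new [(0,0) (0,1) (1,0) (1,1) (1,2) (2,0) (2,1) (2,2) (3,0) (3,1) (3,2) (4,0) (4,1) (4,2) (5,0) (6,0) (6,1)] -> total=18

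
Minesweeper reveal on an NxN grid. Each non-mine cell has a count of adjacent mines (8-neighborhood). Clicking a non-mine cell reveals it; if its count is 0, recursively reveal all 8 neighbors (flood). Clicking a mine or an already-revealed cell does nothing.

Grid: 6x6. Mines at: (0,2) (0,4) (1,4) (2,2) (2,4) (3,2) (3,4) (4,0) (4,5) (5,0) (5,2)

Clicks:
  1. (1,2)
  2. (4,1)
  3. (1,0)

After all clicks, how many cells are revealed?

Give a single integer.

Click 1 (1,2) count=2: revealed 1 new [(1,2)] -> total=1
Click 2 (4,1) count=4: revealed 1 new [(4,1)] -> total=2
Click 3 (1,0) count=0: revealed 8 new [(0,0) (0,1) (1,0) (1,1) (2,0) (2,1) (3,0) (3,1)] -> total=10

Answer: 10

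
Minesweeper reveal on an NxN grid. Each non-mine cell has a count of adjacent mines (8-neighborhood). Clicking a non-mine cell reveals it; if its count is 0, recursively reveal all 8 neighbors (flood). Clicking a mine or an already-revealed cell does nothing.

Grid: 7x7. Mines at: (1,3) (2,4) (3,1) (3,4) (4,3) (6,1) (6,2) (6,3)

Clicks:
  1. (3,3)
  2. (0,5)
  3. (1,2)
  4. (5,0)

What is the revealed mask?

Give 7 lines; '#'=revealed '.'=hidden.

Answer: ....###
..#.###
.....##
...#.##
....###
#...###
....###

Derivation:
Click 1 (3,3) count=3: revealed 1 new [(3,3)] -> total=1
Click 2 (0,5) count=0: revealed 19 new [(0,4) (0,5) (0,6) (1,4) (1,5) (1,6) (2,5) (2,6) (3,5) (3,6) (4,4) (4,5) (4,6) (5,4) (5,5) (5,6) (6,4) (6,5) (6,6)] -> total=20
Click 3 (1,2) count=1: revealed 1 new [(1,2)] -> total=21
Click 4 (5,0) count=1: revealed 1 new [(5,0)] -> total=22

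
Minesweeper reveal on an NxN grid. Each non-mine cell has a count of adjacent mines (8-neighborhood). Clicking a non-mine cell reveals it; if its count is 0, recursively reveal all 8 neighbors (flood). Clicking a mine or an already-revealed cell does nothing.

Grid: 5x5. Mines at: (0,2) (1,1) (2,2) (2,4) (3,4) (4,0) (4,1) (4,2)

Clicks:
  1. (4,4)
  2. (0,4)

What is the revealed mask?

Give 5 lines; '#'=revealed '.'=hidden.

Answer: ...##
...##
.....
.....
....#

Derivation:
Click 1 (4,4) count=1: revealed 1 new [(4,4)] -> total=1
Click 2 (0,4) count=0: revealed 4 new [(0,3) (0,4) (1,3) (1,4)] -> total=5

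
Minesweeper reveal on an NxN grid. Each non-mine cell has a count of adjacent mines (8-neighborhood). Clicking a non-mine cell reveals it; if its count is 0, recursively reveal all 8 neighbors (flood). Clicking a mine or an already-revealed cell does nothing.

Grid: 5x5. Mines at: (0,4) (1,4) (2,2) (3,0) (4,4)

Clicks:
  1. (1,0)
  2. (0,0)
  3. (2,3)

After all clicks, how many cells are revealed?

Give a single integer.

Click 1 (1,0) count=0: revealed 10 new [(0,0) (0,1) (0,2) (0,3) (1,0) (1,1) (1,2) (1,3) (2,0) (2,1)] -> total=10
Click 2 (0,0) count=0: revealed 0 new [(none)] -> total=10
Click 3 (2,3) count=2: revealed 1 new [(2,3)] -> total=11

Answer: 11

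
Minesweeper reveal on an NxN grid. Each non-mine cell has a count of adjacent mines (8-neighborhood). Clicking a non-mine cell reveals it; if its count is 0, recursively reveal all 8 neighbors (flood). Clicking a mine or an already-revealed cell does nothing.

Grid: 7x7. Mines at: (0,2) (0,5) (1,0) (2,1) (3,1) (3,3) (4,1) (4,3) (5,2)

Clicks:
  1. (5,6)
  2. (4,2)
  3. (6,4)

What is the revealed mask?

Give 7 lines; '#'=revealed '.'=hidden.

Click 1 (5,6) count=0: revealed 20 new [(1,4) (1,5) (1,6) (2,4) (2,5) (2,6) (3,4) (3,5) (3,6) (4,4) (4,5) (4,6) (5,3) (5,4) (5,5) (5,6) (6,3) (6,4) (6,5) (6,6)] -> total=20
Click 2 (4,2) count=5: revealed 1 new [(4,2)] -> total=21
Click 3 (6,4) count=0: revealed 0 new [(none)] -> total=21

Answer: .......
....###
....###
....###
..#.###
...####
...####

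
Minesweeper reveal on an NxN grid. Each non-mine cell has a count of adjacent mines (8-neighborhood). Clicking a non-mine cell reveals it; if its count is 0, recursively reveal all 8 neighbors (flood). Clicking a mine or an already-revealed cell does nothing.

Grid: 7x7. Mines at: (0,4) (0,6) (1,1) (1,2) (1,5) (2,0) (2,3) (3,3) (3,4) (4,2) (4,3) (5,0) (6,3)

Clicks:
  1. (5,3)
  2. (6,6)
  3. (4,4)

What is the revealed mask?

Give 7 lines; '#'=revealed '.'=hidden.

Answer: .......
.......
.....##
.....##
....###
...####
....###

Derivation:
Click 1 (5,3) count=3: revealed 1 new [(5,3)] -> total=1
Click 2 (6,6) count=0: revealed 13 new [(2,5) (2,6) (3,5) (3,6) (4,4) (4,5) (4,6) (5,4) (5,5) (5,6) (6,4) (6,5) (6,6)] -> total=14
Click 3 (4,4) count=3: revealed 0 new [(none)] -> total=14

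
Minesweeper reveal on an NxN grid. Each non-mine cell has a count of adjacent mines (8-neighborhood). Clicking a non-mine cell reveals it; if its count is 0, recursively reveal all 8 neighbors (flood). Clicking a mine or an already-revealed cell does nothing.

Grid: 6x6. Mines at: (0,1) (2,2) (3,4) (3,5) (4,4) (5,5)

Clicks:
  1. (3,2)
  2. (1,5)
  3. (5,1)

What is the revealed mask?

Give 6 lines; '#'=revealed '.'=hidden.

Click 1 (3,2) count=1: revealed 1 new [(3,2)] -> total=1
Click 2 (1,5) count=0: revealed 11 new [(0,2) (0,3) (0,4) (0,5) (1,2) (1,3) (1,4) (1,5) (2,3) (2,4) (2,5)] -> total=12
Click 3 (5,1) count=0: revealed 15 new [(1,0) (1,1) (2,0) (2,1) (3,0) (3,1) (3,3) (4,0) (4,1) (4,2) (4,3) (5,0) (5,1) (5,2) (5,3)] -> total=27

Answer: ..####
######
##.###
####..
####..
####..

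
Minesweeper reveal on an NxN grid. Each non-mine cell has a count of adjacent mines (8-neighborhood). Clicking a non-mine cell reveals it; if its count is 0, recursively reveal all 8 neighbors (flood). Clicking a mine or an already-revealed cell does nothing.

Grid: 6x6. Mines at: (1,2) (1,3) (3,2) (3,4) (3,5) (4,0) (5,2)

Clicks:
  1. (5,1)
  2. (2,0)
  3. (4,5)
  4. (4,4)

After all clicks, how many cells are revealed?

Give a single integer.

Answer: 11

Derivation:
Click 1 (5,1) count=2: revealed 1 new [(5,1)] -> total=1
Click 2 (2,0) count=0: revealed 8 new [(0,0) (0,1) (1,0) (1,1) (2,0) (2,1) (3,0) (3,1)] -> total=9
Click 3 (4,5) count=2: revealed 1 new [(4,5)] -> total=10
Click 4 (4,4) count=2: revealed 1 new [(4,4)] -> total=11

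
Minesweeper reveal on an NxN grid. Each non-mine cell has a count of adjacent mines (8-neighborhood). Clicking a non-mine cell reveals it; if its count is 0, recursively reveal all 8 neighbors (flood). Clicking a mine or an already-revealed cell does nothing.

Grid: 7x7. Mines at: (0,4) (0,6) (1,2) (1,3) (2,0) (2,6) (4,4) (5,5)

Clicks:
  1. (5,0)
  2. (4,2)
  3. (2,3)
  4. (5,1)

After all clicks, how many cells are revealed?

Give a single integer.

Click 1 (5,0) count=0: revealed 21 new [(2,1) (2,2) (2,3) (3,0) (3,1) (3,2) (3,3) (4,0) (4,1) (4,2) (4,3) (5,0) (5,1) (5,2) (5,3) (5,4) (6,0) (6,1) (6,2) (6,3) (6,4)] -> total=21
Click 2 (4,2) count=0: revealed 0 new [(none)] -> total=21
Click 3 (2,3) count=2: revealed 0 new [(none)] -> total=21
Click 4 (5,1) count=0: revealed 0 new [(none)] -> total=21

Answer: 21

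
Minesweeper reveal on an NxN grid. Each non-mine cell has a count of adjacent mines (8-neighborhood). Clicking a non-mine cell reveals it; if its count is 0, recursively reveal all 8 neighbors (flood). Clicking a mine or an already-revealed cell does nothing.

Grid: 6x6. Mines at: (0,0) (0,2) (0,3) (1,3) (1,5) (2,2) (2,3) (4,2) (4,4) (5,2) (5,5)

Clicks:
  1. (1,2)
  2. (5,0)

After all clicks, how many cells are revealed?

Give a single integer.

Answer: 11

Derivation:
Click 1 (1,2) count=5: revealed 1 new [(1,2)] -> total=1
Click 2 (5,0) count=0: revealed 10 new [(1,0) (1,1) (2,0) (2,1) (3,0) (3,1) (4,0) (4,1) (5,0) (5,1)] -> total=11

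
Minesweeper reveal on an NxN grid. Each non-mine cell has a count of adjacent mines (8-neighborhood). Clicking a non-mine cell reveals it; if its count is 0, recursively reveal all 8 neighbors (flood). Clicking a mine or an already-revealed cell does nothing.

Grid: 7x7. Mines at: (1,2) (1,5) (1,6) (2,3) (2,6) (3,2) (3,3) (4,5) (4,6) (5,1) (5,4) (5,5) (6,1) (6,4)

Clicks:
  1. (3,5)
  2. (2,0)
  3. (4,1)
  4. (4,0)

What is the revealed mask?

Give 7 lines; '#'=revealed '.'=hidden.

Answer: ##.....
##.....
##.....
##...#.
##.....
.......
.......

Derivation:
Click 1 (3,5) count=3: revealed 1 new [(3,5)] -> total=1
Click 2 (2,0) count=0: revealed 10 new [(0,0) (0,1) (1,0) (1,1) (2,0) (2,1) (3,0) (3,1) (4,0) (4,1)] -> total=11
Click 3 (4,1) count=2: revealed 0 new [(none)] -> total=11
Click 4 (4,0) count=1: revealed 0 new [(none)] -> total=11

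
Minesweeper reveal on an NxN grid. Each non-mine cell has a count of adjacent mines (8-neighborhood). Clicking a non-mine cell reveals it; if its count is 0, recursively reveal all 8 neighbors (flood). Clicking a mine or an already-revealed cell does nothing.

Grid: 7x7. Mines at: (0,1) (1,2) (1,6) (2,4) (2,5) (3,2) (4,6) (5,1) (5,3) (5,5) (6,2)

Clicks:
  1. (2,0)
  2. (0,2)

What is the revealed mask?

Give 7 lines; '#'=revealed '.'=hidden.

Answer: ..#....
##.....
##.....
##.....
##.....
.......
.......

Derivation:
Click 1 (2,0) count=0: revealed 8 new [(1,0) (1,1) (2,0) (2,1) (3,0) (3,1) (4,0) (4,1)] -> total=8
Click 2 (0,2) count=2: revealed 1 new [(0,2)] -> total=9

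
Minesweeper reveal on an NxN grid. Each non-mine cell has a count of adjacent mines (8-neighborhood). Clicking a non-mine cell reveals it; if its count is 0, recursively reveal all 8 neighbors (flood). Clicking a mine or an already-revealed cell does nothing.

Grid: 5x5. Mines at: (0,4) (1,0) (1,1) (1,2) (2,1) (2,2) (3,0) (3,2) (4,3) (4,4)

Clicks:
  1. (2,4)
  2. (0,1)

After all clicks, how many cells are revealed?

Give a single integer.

Answer: 7

Derivation:
Click 1 (2,4) count=0: revealed 6 new [(1,3) (1,4) (2,3) (2,4) (3,3) (3,4)] -> total=6
Click 2 (0,1) count=3: revealed 1 new [(0,1)] -> total=7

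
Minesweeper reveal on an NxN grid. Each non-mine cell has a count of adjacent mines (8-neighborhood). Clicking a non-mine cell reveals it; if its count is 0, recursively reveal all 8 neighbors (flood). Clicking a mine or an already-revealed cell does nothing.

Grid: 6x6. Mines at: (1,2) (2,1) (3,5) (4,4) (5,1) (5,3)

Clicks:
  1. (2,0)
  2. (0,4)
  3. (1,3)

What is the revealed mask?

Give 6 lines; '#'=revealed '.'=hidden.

Click 1 (2,0) count=1: revealed 1 new [(2,0)] -> total=1
Click 2 (0,4) count=0: revealed 9 new [(0,3) (0,4) (0,5) (1,3) (1,4) (1,5) (2,3) (2,4) (2,5)] -> total=10
Click 3 (1,3) count=1: revealed 0 new [(none)] -> total=10

Answer: ...###
...###
#..###
......
......
......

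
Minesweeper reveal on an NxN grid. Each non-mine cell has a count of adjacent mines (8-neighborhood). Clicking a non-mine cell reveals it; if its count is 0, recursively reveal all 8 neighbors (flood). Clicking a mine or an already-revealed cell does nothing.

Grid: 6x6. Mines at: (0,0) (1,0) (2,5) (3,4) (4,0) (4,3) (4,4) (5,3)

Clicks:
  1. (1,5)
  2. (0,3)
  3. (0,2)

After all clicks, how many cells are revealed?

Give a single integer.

Click 1 (1,5) count=1: revealed 1 new [(1,5)] -> total=1
Click 2 (0,3) count=0: revealed 16 new [(0,1) (0,2) (0,3) (0,4) (0,5) (1,1) (1,2) (1,3) (1,4) (2,1) (2,2) (2,3) (2,4) (3,1) (3,2) (3,3)] -> total=17
Click 3 (0,2) count=0: revealed 0 new [(none)] -> total=17

Answer: 17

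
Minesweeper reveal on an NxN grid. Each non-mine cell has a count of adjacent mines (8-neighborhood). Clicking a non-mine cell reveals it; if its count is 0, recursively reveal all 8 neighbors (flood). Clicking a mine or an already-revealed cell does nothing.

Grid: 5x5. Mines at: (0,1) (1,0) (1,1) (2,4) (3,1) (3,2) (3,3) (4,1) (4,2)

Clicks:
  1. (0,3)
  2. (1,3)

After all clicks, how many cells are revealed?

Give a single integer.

Answer: 6

Derivation:
Click 1 (0,3) count=0: revealed 6 new [(0,2) (0,3) (0,4) (1,2) (1,3) (1,4)] -> total=6
Click 2 (1,3) count=1: revealed 0 new [(none)] -> total=6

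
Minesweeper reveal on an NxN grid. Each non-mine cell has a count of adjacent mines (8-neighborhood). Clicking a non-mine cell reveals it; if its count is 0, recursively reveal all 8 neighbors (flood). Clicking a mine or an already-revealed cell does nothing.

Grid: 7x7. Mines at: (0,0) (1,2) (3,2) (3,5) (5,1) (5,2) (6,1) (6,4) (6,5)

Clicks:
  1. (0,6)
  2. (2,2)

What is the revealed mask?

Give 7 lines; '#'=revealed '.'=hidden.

Click 1 (0,6) count=0: revealed 12 new [(0,3) (0,4) (0,5) (0,6) (1,3) (1,4) (1,5) (1,6) (2,3) (2,4) (2,5) (2,6)] -> total=12
Click 2 (2,2) count=2: revealed 1 new [(2,2)] -> total=13

Answer: ...####
...####
..#####
.......
.......
.......
.......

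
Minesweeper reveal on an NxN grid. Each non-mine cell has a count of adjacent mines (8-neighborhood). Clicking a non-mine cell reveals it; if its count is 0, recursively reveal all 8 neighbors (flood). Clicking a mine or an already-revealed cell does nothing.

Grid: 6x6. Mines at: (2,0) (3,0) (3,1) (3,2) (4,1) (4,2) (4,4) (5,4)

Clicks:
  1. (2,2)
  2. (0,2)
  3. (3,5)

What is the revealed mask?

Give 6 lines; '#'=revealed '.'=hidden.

Click 1 (2,2) count=2: revealed 1 new [(2,2)] -> total=1
Click 2 (0,2) count=0: revealed 19 new [(0,0) (0,1) (0,2) (0,3) (0,4) (0,5) (1,0) (1,1) (1,2) (1,3) (1,4) (1,5) (2,1) (2,3) (2,4) (2,5) (3,3) (3,4) (3,5)] -> total=20
Click 3 (3,5) count=1: revealed 0 new [(none)] -> total=20

Answer: ######
######
.#####
...###
......
......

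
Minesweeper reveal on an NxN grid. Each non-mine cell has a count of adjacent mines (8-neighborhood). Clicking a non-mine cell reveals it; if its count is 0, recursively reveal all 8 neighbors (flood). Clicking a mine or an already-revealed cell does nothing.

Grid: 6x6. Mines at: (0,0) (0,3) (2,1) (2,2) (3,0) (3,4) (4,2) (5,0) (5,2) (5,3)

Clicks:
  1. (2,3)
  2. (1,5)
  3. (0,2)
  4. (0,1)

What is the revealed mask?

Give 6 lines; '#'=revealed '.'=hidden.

Answer: .##.##
....##
...###
......
......
......

Derivation:
Click 1 (2,3) count=2: revealed 1 new [(2,3)] -> total=1
Click 2 (1,5) count=0: revealed 6 new [(0,4) (0,5) (1,4) (1,5) (2,4) (2,5)] -> total=7
Click 3 (0,2) count=1: revealed 1 new [(0,2)] -> total=8
Click 4 (0,1) count=1: revealed 1 new [(0,1)] -> total=9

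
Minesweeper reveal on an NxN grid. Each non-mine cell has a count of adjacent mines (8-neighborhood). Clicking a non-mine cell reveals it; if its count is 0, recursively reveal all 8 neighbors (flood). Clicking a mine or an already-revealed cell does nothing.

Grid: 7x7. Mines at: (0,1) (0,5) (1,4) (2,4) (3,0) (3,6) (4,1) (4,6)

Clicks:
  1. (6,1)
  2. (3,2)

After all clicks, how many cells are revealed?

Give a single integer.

Answer: 22

Derivation:
Click 1 (6,1) count=0: revealed 22 new [(3,2) (3,3) (3,4) (3,5) (4,2) (4,3) (4,4) (4,5) (5,0) (5,1) (5,2) (5,3) (5,4) (5,5) (5,6) (6,0) (6,1) (6,2) (6,3) (6,4) (6,5) (6,6)] -> total=22
Click 2 (3,2) count=1: revealed 0 new [(none)] -> total=22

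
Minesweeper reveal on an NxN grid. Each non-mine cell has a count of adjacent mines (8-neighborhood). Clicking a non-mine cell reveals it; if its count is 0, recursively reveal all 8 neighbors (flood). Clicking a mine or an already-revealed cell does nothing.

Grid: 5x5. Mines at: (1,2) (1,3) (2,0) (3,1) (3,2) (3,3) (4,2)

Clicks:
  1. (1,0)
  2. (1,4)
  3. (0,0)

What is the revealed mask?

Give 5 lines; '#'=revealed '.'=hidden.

Answer: ##...
##..#
.....
.....
.....

Derivation:
Click 1 (1,0) count=1: revealed 1 new [(1,0)] -> total=1
Click 2 (1,4) count=1: revealed 1 new [(1,4)] -> total=2
Click 3 (0,0) count=0: revealed 3 new [(0,0) (0,1) (1,1)] -> total=5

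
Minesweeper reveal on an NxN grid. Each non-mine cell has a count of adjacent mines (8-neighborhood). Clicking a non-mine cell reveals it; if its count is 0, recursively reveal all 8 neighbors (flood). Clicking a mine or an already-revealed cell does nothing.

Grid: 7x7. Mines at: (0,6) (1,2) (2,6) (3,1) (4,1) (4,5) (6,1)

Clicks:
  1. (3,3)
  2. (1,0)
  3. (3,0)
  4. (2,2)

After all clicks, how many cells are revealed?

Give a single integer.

Click 1 (3,3) count=0: revealed 27 new [(0,3) (0,4) (0,5) (1,3) (1,4) (1,5) (2,2) (2,3) (2,4) (2,5) (3,2) (3,3) (3,4) (3,5) (4,2) (4,3) (4,4) (5,2) (5,3) (5,4) (5,5) (5,6) (6,2) (6,3) (6,4) (6,5) (6,6)] -> total=27
Click 2 (1,0) count=0: revealed 6 new [(0,0) (0,1) (1,0) (1,1) (2,0) (2,1)] -> total=33
Click 3 (3,0) count=2: revealed 1 new [(3,0)] -> total=34
Click 4 (2,2) count=2: revealed 0 new [(none)] -> total=34

Answer: 34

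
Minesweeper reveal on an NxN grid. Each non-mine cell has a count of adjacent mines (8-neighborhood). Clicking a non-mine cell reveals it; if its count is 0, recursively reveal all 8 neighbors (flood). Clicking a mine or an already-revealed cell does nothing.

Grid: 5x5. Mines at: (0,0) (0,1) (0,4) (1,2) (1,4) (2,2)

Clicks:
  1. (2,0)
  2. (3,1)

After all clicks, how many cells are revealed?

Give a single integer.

Click 1 (2,0) count=0: revealed 16 new [(1,0) (1,1) (2,0) (2,1) (2,3) (2,4) (3,0) (3,1) (3,2) (3,3) (3,4) (4,0) (4,1) (4,2) (4,3) (4,4)] -> total=16
Click 2 (3,1) count=1: revealed 0 new [(none)] -> total=16

Answer: 16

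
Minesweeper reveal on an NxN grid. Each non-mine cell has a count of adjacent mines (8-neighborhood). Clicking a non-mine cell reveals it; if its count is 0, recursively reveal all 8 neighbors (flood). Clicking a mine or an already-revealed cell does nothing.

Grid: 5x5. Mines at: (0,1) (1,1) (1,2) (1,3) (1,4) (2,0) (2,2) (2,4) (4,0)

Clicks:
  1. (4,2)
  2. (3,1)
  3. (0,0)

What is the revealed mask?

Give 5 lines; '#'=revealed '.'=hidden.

Click 1 (4,2) count=0: revealed 8 new [(3,1) (3,2) (3,3) (3,4) (4,1) (4,2) (4,3) (4,4)] -> total=8
Click 2 (3,1) count=3: revealed 0 new [(none)] -> total=8
Click 3 (0,0) count=2: revealed 1 new [(0,0)] -> total=9

Answer: #....
.....
.....
.####
.####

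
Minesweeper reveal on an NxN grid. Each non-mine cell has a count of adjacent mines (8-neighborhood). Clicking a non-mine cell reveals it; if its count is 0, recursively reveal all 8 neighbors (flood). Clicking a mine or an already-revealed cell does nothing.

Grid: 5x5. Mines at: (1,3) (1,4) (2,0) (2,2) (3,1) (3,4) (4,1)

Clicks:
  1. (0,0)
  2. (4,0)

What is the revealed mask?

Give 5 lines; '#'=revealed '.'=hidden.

Click 1 (0,0) count=0: revealed 6 new [(0,0) (0,1) (0,2) (1,0) (1,1) (1,2)] -> total=6
Click 2 (4,0) count=2: revealed 1 new [(4,0)] -> total=7

Answer: ###..
###..
.....
.....
#....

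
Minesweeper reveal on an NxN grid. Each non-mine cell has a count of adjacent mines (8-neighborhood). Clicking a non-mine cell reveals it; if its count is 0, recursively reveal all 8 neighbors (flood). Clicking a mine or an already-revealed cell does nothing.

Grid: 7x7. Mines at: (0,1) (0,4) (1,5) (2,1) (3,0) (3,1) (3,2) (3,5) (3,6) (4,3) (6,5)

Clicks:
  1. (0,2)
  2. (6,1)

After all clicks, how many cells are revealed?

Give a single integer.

Click 1 (0,2) count=1: revealed 1 new [(0,2)] -> total=1
Click 2 (6,1) count=0: revealed 13 new [(4,0) (4,1) (4,2) (5,0) (5,1) (5,2) (5,3) (5,4) (6,0) (6,1) (6,2) (6,3) (6,4)] -> total=14

Answer: 14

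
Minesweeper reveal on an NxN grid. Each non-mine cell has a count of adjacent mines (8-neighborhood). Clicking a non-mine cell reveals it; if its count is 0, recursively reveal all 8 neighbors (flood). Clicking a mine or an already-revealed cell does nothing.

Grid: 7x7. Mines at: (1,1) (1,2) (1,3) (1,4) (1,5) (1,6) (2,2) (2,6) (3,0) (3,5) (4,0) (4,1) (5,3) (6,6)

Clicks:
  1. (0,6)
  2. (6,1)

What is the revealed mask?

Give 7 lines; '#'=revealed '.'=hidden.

Answer: ......#
.......
.......
.......
.......
###....
###....

Derivation:
Click 1 (0,6) count=2: revealed 1 new [(0,6)] -> total=1
Click 2 (6,1) count=0: revealed 6 new [(5,0) (5,1) (5,2) (6,0) (6,1) (6,2)] -> total=7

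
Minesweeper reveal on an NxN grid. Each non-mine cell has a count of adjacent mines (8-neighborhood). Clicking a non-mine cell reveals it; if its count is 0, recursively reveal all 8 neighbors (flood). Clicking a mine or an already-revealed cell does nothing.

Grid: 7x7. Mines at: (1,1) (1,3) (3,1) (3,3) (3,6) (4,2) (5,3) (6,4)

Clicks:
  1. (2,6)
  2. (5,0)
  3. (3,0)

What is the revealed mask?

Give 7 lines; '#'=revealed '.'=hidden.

Click 1 (2,6) count=1: revealed 1 new [(2,6)] -> total=1
Click 2 (5,0) count=0: revealed 8 new [(4,0) (4,1) (5,0) (5,1) (5,2) (6,0) (6,1) (6,2)] -> total=9
Click 3 (3,0) count=1: revealed 1 new [(3,0)] -> total=10

Answer: .......
.......
......#
#......
##.....
###....
###....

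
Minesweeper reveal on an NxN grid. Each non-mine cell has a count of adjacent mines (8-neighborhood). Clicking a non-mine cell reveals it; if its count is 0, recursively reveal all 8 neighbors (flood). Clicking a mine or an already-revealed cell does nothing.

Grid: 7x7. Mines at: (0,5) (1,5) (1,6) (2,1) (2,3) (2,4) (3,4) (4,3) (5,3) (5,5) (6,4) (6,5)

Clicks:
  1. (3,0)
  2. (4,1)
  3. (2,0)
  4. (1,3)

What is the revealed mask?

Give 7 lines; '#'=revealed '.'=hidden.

Answer: .......
...#...
#......
###....
###....
###....
###....

Derivation:
Click 1 (3,0) count=1: revealed 1 new [(3,0)] -> total=1
Click 2 (4,1) count=0: revealed 11 new [(3,1) (3,2) (4,0) (4,1) (4,2) (5,0) (5,1) (5,2) (6,0) (6,1) (6,2)] -> total=12
Click 3 (2,0) count=1: revealed 1 new [(2,0)] -> total=13
Click 4 (1,3) count=2: revealed 1 new [(1,3)] -> total=14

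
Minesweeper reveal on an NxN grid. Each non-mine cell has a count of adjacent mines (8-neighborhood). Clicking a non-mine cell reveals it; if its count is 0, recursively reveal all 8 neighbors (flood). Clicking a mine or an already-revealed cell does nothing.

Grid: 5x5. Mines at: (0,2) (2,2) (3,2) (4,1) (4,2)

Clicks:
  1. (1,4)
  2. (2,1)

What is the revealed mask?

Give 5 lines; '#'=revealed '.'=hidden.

Click 1 (1,4) count=0: revealed 10 new [(0,3) (0,4) (1,3) (1,4) (2,3) (2,4) (3,3) (3,4) (4,3) (4,4)] -> total=10
Click 2 (2,1) count=2: revealed 1 new [(2,1)] -> total=11

Answer: ...##
...##
.#.##
...##
...##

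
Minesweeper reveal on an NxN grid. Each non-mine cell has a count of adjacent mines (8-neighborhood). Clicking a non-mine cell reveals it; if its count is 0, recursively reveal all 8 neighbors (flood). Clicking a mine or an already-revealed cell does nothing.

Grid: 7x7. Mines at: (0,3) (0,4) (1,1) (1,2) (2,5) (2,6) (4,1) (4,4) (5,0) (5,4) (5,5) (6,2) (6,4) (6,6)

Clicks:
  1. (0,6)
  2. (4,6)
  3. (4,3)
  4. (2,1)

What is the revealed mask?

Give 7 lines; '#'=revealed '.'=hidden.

Click 1 (0,6) count=0: revealed 4 new [(0,5) (0,6) (1,5) (1,6)] -> total=4
Click 2 (4,6) count=1: revealed 1 new [(4,6)] -> total=5
Click 3 (4,3) count=2: revealed 1 new [(4,3)] -> total=6
Click 4 (2,1) count=2: revealed 1 new [(2,1)] -> total=7

Answer: .....##
.....##
.#.....
.......
...#..#
.......
.......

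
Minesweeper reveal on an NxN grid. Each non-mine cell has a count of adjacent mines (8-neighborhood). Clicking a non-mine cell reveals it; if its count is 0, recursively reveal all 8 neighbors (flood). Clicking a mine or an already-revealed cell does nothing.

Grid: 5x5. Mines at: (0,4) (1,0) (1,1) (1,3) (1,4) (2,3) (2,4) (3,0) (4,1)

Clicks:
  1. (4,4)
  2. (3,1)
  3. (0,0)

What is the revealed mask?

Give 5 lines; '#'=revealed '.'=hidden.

Click 1 (4,4) count=0: revealed 6 new [(3,2) (3,3) (3,4) (4,2) (4,3) (4,4)] -> total=6
Click 2 (3,1) count=2: revealed 1 new [(3,1)] -> total=7
Click 3 (0,0) count=2: revealed 1 new [(0,0)] -> total=8

Answer: #....
.....
.....
.####
..###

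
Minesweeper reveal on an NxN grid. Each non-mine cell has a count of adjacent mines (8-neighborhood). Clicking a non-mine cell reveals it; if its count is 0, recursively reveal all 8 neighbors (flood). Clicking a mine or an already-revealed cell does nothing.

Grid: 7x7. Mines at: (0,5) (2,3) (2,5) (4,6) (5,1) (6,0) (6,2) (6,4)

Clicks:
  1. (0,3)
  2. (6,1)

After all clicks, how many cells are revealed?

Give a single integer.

Click 1 (0,3) count=0: revealed 19 new [(0,0) (0,1) (0,2) (0,3) (0,4) (1,0) (1,1) (1,2) (1,3) (1,4) (2,0) (2,1) (2,2) (3,0) (3,1) (3,2) (4,0) (4,1) (4,2)] -> total=19
Click 2 (6,1) count=3: revealed 1 new [(6,1)] -> total=20

Answer: 20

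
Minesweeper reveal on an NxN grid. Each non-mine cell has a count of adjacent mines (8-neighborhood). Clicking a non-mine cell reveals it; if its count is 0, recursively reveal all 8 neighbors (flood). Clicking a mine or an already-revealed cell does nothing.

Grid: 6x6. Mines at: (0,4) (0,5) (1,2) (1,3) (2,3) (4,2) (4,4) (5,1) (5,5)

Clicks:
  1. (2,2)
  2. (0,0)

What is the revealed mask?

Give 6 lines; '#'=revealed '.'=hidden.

Click 1 (2,2) count=3: revealed 1 new [(2,2)] -> total=1
Click 2 (0,0) count=0: revealed 10 new [(0,0) (0,1) (1,0) (1,1) (2,0) (2,1) (3,0) (3,1) (4,0) (4,1)] -> total=11

Answer: ##....
##....
###...
##....
##....
......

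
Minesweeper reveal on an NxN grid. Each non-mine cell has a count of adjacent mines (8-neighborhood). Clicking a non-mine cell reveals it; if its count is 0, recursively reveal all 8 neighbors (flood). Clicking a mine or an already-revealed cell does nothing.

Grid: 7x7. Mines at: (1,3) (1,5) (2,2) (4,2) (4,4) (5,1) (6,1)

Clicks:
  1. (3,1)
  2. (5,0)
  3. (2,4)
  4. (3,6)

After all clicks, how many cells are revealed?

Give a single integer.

Answer: 19

Derivation:
Click 1 (3,1) count=2: revealed 1 new [(3,1)] -> total=1
Click 2 (5,0) count=2: revealed 1 new [(5,0)] -> total=2
Click 3 (2,4) count=2: revealed 1 new [(2,4)] -> total=3
Click 4 (3,6) count=0: revealed 16 new [(2,5) (2,6) (3,5) (3,6) (4,5) (4,6) (5,2) (5,3) (5,4) (5,5) (5,6) (6,2) (6,3) (6,4) (6,5) (6,6)] -> total=19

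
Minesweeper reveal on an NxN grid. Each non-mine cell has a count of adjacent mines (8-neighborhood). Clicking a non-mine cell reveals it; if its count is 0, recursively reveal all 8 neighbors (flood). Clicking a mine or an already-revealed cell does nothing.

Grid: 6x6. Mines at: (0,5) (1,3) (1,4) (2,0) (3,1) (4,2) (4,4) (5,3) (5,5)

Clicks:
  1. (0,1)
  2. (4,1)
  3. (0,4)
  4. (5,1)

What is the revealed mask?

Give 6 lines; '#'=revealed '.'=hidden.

Answer: ###.#.
###...
......
......
.#....
.#....

Derivation:
Click 1 (0,1) count=0: revealed 6 new [(0,0) (0,1) (0,2) (1,0) (1,1) (1,2)] -> total=6
Click 2 (4,1) count=2: revealed 1 new [(4,1)] -> total=7
Click 3 (0,4) count=3: revealed 1 new [(0,4)] -> total=8
Click 4 (5,1) count=1: revealed 1 new [(5,1)] -> total=9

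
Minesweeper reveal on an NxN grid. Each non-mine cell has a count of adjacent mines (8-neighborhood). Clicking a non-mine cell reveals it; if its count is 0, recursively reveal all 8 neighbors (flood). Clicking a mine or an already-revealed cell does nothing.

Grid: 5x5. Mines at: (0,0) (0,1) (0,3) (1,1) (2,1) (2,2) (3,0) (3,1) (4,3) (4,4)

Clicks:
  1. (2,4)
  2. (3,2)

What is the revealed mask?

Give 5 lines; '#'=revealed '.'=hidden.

Click 1 (2,4) count=0: revealed 6 new [(1,3) (1,4) (2,3) (2,4) (3,3) (3,4)] -> total=6
Click 2 (3,2) count=4: revealed 1 new [(3,2)] -> total=7

Answer: .....
...##
...##
..###
.....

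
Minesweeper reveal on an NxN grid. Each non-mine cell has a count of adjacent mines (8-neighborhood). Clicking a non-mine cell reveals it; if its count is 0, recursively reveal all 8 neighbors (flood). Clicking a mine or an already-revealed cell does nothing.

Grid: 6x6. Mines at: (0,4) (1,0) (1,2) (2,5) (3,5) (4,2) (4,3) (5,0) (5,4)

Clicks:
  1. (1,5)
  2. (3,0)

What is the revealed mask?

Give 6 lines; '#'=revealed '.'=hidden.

Answer: ......
.....#
##....
##....
##....
......

Derivation:
Click 1 (1,5) count=2: revealed 1 new [(1,5)] -> total=1
Click 2 (3,0) count=0: revealed 6 new [(2,0) (2,1) (3,0) (3,1) (4,0) (4,1)] -> total=7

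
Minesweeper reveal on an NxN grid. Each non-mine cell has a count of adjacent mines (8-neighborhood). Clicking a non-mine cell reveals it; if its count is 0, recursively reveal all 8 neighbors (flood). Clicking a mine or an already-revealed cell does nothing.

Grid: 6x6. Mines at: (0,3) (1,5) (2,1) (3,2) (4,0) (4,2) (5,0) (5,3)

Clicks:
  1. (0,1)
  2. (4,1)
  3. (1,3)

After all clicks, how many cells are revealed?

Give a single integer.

Click 1 (0,1) count=0: revealed 6 new [(0,0) (0,1) (0,2) (1,0) (1,1) (1,2)] -> total=6
Click 2 (4,1) count=4: revealed 1 new [(4,1)] -> total=7
Click 3 (1,3) count=1: revealed 1 new [(1,3)] -> total=8

Answer: 8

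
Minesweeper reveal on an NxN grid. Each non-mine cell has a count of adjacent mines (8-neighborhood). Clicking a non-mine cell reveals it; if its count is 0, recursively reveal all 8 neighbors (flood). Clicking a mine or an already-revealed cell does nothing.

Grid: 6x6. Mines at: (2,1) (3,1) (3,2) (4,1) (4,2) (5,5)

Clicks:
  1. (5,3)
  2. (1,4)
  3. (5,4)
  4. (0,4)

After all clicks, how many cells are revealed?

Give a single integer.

Click 1 (5,3) count=1: revealed 1 new [(5,3)] -> total=1
Click 2 (1,4) count=0: revealed 22 new [(0,0) (0,1) (0,2) (0,3) (0,4) (0,5) (1,0) (1,1) (1,2) (1,3) (1,4) (1,5) (2,2) (2,3) (2,4) (2,5) (3,3) (3,4) (3,5) (4,3) (4,4) (4,5)] -> total=23
Click 3 (5,4) count=1: revealed 1 new [(5,4)] -> total=24
Click 4 (0,4) count=0: revealed 0 new [(none)] -> total=24

Answer: 24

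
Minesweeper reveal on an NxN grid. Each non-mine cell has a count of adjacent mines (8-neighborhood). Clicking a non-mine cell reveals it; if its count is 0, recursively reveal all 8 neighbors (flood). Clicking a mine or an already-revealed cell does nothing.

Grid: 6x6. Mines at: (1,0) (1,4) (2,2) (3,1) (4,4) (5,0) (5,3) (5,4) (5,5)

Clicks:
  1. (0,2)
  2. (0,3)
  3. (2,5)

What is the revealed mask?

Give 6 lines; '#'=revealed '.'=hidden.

Answer: .###..
.###..
.....#
......
......
......

Derivation:
Click 1 (0,2) count=0: revealed 6 new [(0,1) (0,2) (0,3) (1,1) (1,2) (1,3)] -> total=6
Click 2 (0,3) count=1: revealed 0 new [(none)] -> total=6
Click 3 (2,5) count=1: revealed 1 new [(2,5)] -> total=7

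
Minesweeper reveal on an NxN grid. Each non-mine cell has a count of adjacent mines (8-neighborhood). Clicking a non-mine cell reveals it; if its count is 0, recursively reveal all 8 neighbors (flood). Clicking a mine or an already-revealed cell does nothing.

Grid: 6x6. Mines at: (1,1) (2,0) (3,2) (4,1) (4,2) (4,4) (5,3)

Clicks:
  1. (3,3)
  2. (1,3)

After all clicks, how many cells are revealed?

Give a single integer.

Answer: 15

Derivation:
Click 1 (3,3) count=3: revealed 1 new [(3,3)] -> total=1
Click 2 (1,3) count=0: revealed 14 new [(0,2) (0,3) (0,4) (0,5) (1,2) (1,3) (1,4) (1,5) (2,2) (2,3) (2,4) (2,5) (3,4) (3,5)] -> total=15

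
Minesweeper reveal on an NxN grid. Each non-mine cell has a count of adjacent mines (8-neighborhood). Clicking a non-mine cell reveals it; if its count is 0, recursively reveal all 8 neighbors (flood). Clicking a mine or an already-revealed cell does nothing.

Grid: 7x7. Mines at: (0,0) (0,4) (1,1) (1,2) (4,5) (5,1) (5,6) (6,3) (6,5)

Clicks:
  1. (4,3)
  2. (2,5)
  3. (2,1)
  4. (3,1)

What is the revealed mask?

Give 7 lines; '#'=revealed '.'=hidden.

Answer: .....##
...####
#######
#######
#####..
..###..
.......

Derivation:
Click 1 (4,3) count=0: revealed 28 new [(0,5) (0,6) (1,3) (1,4) (1,5) (1,6) (2,0) (2,1) (2,2) (2,3) (2,4) (2,5) (2,6) (3,0) (3,1) (3,2) (3,3) (3,4) (3,5) (3,6) (4,0) (4,1) (4,2) (4,3) (4,4) (5,2) (5,3) (5,4)] -> total=28
Click 2 (2,5) count=0: revealed 0 new [(none)] -> total=28
Click 3 (2,1) count=2: revealed 0 new [(none)] -> total=28
Click 4 (3,1) count=0: revealed 0 new [(none)] -> total=28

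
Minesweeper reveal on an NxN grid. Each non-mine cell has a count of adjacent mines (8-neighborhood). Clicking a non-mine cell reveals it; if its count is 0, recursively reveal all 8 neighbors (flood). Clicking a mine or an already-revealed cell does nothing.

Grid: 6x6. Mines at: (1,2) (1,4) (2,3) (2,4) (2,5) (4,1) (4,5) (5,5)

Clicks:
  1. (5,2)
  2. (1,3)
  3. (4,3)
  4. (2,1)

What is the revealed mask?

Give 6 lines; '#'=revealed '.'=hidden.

Click 1 (5,2) count=1: revealed 1 new [(5,2)] -> total=1
Click 2 (1,3) count=4: revealed 1 new [(1,3)] -> total=2
Click 3 (4,3) count=0: revealed 8 new [(3,2) (3,3) (3,4) (4,2) (4,3) (4,4) (5,3) (5,4)] -> total=10
Click 4 (2,1) count=1: revealed 1 new [(2,1)] -> total=11

Answer: ......
...#..
.#....
..###.
..###.
..###.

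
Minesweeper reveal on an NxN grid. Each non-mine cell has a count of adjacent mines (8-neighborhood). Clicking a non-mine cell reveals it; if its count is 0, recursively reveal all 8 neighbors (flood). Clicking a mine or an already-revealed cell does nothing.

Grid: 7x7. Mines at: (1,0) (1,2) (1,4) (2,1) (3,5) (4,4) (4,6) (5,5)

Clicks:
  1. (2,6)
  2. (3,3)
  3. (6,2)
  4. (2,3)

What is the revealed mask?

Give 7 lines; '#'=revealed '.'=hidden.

Click 1 (2,6) count=1: revealed 1 new [(2,6)] -> total=1
Click 2 (3,3) count=1: revealed 1 new [(3,3)] -> total=2
Click 3 (6,2) count=0: revealed 17 new [(3,0) (3,1) (3,2) (4,0) (4,1) (4,2) (4,3) (5,0) (5,1) (5,2) (5,3) (5,4) (6,0) (6,1) (6,2) (6,3) (6,4)] -> total=19
Click 4 (2,3) count=2: revealed 1 new [(2,3)] -> total=20

Answer: .......
.......
...#..#
####...
####...
#####..
#####..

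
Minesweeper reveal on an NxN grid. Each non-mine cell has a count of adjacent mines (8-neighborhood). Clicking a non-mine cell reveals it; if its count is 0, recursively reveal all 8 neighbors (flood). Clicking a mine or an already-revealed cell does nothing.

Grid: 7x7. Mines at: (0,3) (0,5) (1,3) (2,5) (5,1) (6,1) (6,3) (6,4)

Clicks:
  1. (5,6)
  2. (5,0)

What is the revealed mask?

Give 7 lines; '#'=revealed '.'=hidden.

Click 1 (5,6) count=0: revealed 32 new [(0,0) (0,1) (0,2) (1,0) (1,1) (1,2) (2,0) (2,1) (2,2) (2,3) (2,4) (3,0) (3,1) (3,2) (3,3) (3,4) (3,5) (3,6) (4,0) (4,1) (4,2) (4,3) (4,4) (4,5) (4,6) (5,2) (5,3) (5,4) (5,5) (5,6) (6,5) (6,6)] -> total=32
Click 2 (5,0) count=2: revealed 1 new [(5,0)] -> total=33

Answer: ###....
###....
#####..
#######
#######
#.#####
.....##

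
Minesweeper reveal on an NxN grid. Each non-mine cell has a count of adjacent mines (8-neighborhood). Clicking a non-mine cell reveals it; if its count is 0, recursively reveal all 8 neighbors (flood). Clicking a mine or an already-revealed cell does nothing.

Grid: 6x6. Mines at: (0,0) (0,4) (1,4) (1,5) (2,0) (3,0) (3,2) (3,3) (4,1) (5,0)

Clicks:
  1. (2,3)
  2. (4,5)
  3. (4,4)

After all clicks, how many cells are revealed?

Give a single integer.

Click 1 (2,3) count=3: revealed 1 new [(2,3)] -> total=1
Click 2 (4,5) count=0: revealed 12 new [(2,4) (2,5) (3,4) (3,5) (4,2) (4,3) (4,4) (4,5) (5,2) (5,3) (5,4) (5,5)] -> total=13
Click 3 (4,4) count=1: revealed 0 new [(none)] -> total=13

Answer: 13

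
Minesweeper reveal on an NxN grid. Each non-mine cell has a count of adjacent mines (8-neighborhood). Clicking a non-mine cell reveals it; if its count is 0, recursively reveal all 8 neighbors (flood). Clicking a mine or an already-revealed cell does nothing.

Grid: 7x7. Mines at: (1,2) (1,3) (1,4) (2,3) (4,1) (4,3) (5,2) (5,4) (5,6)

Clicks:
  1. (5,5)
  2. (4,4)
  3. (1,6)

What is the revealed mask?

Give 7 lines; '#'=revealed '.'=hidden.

Answer: .....##
.....##
....###
....###
....###
.....#.
.......

Derivation:
Click 1 (5,5) count=2: revealed 1 new [(5,5)] -> total=1
Click 2 (4,4) count=2: revealed 1 new [(4,4)] -> total=2
Click 3 (1,6) count=0: revealed 12 new [(0,5) (0,6) (1,5) (1,6) (2,4) (2,5) (2,6) (3,4) (3,5) (3,6) (4,5) (4,6)] -> total=14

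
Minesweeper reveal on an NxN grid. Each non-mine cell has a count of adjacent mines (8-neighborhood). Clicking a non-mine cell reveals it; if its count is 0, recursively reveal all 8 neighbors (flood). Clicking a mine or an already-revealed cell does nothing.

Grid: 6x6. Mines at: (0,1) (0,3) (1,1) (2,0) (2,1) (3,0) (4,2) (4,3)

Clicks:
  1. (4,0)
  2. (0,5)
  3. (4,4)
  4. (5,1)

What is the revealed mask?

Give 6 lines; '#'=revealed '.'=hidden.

Click 1 (4,0) count=1: revealed 1 new [(4,0)] -> total=1
Click 2 (0,5) count=0: revealed 18 new [(0,4) (0,5) (1,2) (1,3) (1,4) (1,5) (2,2) (2,3) (2,4) (2,5) (3,2) (3,3) (3,4) (3,5) (4,4) (4,5) (5,4) (5,5)] -> total=19
Click 3 (4,4) count=1: revealed 0 new [(none)] -> total=19
Click 4 (5,1) count=1: revealed 1 new [(5,1)] -> total=20

Answer: ....##
..####
..####
..####
#...##
.#..##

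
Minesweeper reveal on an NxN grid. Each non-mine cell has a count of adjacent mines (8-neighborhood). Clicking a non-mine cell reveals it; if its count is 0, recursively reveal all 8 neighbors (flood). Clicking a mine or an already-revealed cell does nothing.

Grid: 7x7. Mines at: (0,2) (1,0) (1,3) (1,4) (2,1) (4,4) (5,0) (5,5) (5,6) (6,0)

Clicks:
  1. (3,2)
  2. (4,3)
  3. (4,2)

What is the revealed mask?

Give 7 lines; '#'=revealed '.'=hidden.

Click 1 (3,2) count=1: revealed 1 new [(3,2)] -> total=1
Click 2 (4,3) count=1: revealed 1 new [(4,3)] -> total=2
Click 3 (4,2) count=0: revealed 12 new [(3,1) (3,3) (4,1) (4,2) (5,1) (5,2) (5,3) (5,4) (6,1) (6,2) (6,3) (6,4)] -> total=14

Answer: .......
.......
.......
.###...
.###...
.####..
.####..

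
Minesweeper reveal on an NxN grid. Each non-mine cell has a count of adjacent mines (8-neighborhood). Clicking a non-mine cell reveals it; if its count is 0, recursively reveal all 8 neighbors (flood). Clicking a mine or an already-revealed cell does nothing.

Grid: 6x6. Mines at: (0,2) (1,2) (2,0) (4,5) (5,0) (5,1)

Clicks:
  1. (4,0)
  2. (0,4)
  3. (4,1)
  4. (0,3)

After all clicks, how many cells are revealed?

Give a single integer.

Click 1 (4,0) count=2: revealed 1 new [(4,0)] -> total=1
Click 2 (0,4) count=0: revealed 23 new [(0,3) (0,4) (0,5) (1,3) (1,4) (1,5) (2,1) (2,2) (2,3) (2,4) (2,5) (3,1) (3,2) (3,3) (3,4) (3,5) (4,1) (4,2) (4,3) (4,4) (5,2) (5,3) (5,4)] -> total=24
Click 3 (4,1) count=2: revealed 0 new [(none)] -> total=24
Click 4 (0,3) count=2: revealed 0 new [(none)] -> total=24

Answer: 24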